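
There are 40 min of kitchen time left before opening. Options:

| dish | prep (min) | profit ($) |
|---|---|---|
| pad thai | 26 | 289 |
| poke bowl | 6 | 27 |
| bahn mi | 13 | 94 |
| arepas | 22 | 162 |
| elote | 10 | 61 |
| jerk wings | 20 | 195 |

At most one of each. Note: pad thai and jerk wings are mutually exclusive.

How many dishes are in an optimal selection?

2

The maximum profit within 40 min is 383.
pad thai + bahn mi hits 383 at 39 min.
Every optimal selection uses 2 dishes.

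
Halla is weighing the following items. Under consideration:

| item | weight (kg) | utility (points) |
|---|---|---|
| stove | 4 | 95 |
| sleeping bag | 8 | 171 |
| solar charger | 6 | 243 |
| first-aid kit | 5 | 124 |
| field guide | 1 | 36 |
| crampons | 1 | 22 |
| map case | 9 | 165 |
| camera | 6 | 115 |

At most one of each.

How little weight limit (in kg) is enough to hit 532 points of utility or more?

19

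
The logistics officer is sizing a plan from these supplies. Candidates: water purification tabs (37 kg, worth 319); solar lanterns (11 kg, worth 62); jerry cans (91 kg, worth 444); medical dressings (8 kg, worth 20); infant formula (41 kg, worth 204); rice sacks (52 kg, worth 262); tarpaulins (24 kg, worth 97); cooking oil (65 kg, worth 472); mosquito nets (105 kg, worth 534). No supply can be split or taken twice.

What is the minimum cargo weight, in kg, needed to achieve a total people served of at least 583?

Need the lightest bundle worth ≥ 583.
water purification tabs + solar lanterns + infant formula reaches 585 using 89 kg.
Any bundle with less than 89 kg falls short of 583.

89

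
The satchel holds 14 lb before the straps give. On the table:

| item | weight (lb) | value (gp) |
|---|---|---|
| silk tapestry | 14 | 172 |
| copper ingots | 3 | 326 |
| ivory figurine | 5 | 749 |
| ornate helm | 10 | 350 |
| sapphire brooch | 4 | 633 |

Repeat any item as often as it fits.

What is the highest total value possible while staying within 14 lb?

2131

Greedy by ratio would take 3×sapphire brooch: 12 lb used, total 1899.
Dropping 2×sapphire brooch frees 8 lb; slotting in 2×ivory figurine (10 lb) lifts the total to 2131 at 14 lb.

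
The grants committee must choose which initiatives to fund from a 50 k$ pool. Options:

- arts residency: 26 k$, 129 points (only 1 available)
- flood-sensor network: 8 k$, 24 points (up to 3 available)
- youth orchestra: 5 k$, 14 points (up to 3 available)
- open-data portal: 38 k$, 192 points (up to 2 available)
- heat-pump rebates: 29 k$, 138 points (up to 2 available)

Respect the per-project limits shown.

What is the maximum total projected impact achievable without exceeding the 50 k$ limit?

220

Ranking by ratio (projected impact/k$): open-data portal 5.05, arts residency 4.96, heat-pump rebates 4.76.
Filling by ratio: flood-sensor network + open-data portal for 216, with 4 k$ left unused.
The 8 k$ tied up in flood-sensor network is better spent on 2×youth orchestra — total rises to 220 (48 k$).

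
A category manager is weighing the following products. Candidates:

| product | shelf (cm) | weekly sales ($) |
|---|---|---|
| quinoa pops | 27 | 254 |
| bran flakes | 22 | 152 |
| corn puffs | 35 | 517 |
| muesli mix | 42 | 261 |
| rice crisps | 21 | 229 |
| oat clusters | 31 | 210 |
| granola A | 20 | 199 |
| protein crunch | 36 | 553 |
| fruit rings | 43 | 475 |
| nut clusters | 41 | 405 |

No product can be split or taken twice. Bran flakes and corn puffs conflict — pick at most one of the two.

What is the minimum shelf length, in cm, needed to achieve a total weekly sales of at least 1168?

Minimise cm subject to total weekly sales ≥ 1168.
corn puffs + granola A + protein crunch: 1269 weekly sales at 91 cm.
Below 91 cm the best achievable stays under 1168.

91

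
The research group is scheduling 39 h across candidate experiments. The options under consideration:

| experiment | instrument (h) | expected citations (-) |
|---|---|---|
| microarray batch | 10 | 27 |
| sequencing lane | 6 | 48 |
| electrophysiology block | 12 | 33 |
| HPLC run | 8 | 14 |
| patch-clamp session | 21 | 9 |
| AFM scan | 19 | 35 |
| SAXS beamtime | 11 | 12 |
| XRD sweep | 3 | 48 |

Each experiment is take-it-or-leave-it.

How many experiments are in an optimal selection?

5

The maximum expected citations within 39 h is 170.
For example microarray batch + sequencing lane + electrophysiology block + HPLC run + XRD sweep achieves it, using 39 h.
Any selection reaching 170 contains exactly 5 experiments.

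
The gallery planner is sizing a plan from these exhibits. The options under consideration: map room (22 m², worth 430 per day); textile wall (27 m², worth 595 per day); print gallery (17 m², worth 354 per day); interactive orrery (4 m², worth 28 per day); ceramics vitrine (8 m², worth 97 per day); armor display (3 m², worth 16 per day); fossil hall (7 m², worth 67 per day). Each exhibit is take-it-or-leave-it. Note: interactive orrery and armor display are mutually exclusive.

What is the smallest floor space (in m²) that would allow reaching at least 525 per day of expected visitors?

27

Need the lightest bundle worth ≥ 525.
textile wall: 595 expected visitors at 27 m².
Below 27 m² the best achievable stays under 525.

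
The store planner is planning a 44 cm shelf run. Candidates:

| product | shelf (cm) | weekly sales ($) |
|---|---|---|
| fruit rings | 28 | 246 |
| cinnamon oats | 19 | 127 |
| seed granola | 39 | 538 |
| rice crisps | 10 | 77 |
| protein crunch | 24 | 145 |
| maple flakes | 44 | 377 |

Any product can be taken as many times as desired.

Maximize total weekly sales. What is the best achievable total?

Seed granola uses 39 of the 44 cm and totals 538.
Nothing else within 44 cm beats 538.

538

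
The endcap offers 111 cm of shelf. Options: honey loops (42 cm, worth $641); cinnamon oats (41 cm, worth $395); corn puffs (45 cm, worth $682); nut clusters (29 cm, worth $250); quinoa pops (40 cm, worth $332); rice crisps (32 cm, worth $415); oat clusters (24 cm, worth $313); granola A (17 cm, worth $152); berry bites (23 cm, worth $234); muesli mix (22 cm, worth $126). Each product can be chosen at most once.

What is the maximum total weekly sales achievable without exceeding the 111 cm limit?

1636

The ratio ordering already packs tightly: honey loops + corn puffs + oat clusters, 111 cm, 1636.
Next best is honey loops + corn puffs + berry bites at 1557 (110 cm) — short by 79.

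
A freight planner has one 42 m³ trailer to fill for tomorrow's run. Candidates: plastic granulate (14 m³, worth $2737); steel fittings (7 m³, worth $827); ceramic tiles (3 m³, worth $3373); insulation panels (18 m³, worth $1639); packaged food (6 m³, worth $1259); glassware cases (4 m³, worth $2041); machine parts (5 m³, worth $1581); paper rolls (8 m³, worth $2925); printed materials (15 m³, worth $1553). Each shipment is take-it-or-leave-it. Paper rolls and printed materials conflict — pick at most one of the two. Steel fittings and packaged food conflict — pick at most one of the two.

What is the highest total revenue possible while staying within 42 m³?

13916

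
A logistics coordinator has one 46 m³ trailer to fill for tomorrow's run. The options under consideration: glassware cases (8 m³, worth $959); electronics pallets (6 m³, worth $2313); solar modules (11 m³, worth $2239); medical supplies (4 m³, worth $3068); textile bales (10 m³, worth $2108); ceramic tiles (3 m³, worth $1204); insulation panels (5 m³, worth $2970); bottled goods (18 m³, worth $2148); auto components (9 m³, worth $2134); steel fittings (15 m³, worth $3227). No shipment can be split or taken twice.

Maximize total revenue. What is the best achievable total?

15021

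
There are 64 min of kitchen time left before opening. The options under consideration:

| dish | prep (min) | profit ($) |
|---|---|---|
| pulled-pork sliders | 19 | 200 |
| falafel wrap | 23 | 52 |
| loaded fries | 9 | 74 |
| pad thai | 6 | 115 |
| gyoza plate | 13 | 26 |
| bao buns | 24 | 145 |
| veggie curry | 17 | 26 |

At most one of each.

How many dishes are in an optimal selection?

4

Best achievable profit is 534.
One optimal bundle: pulled-pork sliders + loaded fries + pad thai + bao buns (58 min).
All optima have 4 dishes.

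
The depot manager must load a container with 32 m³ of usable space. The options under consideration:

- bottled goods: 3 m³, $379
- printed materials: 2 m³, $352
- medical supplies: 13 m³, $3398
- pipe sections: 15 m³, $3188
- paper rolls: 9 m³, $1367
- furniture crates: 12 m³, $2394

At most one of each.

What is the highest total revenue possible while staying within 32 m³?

6965

By revenue per m³: medical supplies 261.38, pipe sections 212.53, furniture crates 199.50, printed materials 176.00 lead.
Greedy by ratio would take printed materials + medical supplies + pipe sections: 30 m³ used, total 6938.
The 2 m³ tied up in printed materials is better spent on bottled goods — total rises to 6965 (31 m³).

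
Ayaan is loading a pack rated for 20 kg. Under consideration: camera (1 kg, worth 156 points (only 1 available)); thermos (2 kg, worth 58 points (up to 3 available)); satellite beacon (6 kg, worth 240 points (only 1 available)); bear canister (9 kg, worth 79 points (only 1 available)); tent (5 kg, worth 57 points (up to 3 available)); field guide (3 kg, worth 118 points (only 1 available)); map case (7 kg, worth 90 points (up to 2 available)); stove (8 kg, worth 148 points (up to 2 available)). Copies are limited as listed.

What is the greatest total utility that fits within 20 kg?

720

Density check — camera 156.00, satellite beacon 40.00, field guide 39.33 are the best per kg.
Taking the top-ratio items first gives camera + 3×thermos + satellite beacon + field guide for 688 (16 kg).
Replace 2×thermos with stove: the trade gains 32 net, giving 720 at 20 kg.
Nothing else within 20 kg beats 720.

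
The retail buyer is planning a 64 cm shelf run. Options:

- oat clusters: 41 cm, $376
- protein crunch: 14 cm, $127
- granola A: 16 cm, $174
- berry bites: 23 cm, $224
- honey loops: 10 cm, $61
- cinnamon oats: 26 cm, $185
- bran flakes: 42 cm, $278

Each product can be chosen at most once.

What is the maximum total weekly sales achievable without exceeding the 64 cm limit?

Density check — granola A 10.88, berry bites 9.74, oat clusters 9.17 are the best per cm.
Filling by ratio: protein crunch + granola A + berry bites + honey loops for 586, with 1 cm left unused.
Replace protein crunch and granola A and honey loops with oat clusters: the trade gains 14 net, giving 600 at 64 cm.
No other feasible combination exceeds 600.

600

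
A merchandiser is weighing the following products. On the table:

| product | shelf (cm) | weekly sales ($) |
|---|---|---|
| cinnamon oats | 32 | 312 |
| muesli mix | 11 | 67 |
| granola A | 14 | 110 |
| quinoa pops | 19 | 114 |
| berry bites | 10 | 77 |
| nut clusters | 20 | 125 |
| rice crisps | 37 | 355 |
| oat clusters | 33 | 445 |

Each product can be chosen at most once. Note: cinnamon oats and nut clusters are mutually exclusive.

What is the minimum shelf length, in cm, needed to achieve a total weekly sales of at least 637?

63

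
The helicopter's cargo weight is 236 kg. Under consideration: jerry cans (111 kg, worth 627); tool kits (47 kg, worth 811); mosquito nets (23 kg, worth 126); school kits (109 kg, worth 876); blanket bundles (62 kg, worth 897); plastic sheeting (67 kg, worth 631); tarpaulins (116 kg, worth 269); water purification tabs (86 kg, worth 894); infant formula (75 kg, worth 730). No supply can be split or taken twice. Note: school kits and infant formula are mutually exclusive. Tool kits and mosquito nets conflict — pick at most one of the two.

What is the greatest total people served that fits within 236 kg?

Tool kits + blanket bundles + water purification tabs uses 195 of the 236 kg and totals 2602.
Next best is tool kits + school kits + blanket bundles at 2584 (218 kg) — short by 18.

2602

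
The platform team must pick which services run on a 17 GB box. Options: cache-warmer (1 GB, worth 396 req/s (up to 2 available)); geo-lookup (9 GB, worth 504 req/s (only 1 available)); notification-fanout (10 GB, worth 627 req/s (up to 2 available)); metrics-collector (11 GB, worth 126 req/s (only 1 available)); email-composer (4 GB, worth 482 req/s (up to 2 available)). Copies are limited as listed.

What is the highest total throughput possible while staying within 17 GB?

Ranking by ratio (throughput/GB): cache-warmer 396.00, email-composer 120.50, notification-fanout 62.70, geo-lookup 56.00.
Taking the top-ratio services first gives 2×cache-warmer + 2×email-composer for 1756 (10 GB).
Dropping email-composer frees 4 GB; slotting in notification-fanout (10 GB) lifts the total to 1901 at 16 GB.
The spare 1 GB is too small for any remaining service, and no exchange beats 1901.

1901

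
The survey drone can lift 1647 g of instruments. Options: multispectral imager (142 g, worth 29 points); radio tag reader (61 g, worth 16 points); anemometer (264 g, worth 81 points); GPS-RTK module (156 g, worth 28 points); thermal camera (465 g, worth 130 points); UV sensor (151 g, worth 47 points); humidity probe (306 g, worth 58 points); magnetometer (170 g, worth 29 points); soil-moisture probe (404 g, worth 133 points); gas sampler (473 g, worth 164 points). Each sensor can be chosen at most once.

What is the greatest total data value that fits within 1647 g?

508

The ratio heuristic lands on multispectral imager + radio tag reader + anemometer + UV sensor + soil-moisture probe + gas sampler (470) but leaves 152 g idle.
The 354 g tied up in multispectral imager and radio tag reader and UV sensor is better spent on thermal camera — total rises to 508 (1606 g).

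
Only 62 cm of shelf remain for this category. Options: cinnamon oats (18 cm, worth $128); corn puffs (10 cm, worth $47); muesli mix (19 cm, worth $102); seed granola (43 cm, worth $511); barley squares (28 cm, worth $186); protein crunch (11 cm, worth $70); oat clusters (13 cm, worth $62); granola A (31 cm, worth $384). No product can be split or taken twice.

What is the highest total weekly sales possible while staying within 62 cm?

639

Density check — granola A 12.39, seed granola 11.88, cinnamon oats 7.11 are the best per cm.
A density-first pass picks cinnamon oats + protein crunch + granola A — 582 at 60 cm.
The 42 cm tied up in protein crunch and granola A is better spent on seed granola — total rises to 639 (61 cm).
Nothing else within 62 cm beats 639.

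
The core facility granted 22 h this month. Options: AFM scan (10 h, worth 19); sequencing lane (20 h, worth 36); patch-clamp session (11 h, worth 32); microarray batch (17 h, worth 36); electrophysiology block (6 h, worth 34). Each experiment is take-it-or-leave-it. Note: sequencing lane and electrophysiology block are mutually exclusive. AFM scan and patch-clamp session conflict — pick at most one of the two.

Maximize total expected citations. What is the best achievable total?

Density check — electrophysiology block 5.67, patch-clamp session 2.91, microarray batch 2.12 are the best per h.
Best packing: patch-clamp session + electrophysiology block — 17 h, 66 total.

66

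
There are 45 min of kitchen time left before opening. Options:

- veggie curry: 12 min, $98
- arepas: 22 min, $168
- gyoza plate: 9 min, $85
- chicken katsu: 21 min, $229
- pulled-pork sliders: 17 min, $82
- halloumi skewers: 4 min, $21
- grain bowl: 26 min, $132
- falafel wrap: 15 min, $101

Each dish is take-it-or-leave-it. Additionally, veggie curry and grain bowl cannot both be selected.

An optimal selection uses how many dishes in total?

3

The maximum profit within 45 min is 415.
One optimal bundle: gyoza plate + chicken katsu + falafel wrap (45 min).
All optima have 3 dishes.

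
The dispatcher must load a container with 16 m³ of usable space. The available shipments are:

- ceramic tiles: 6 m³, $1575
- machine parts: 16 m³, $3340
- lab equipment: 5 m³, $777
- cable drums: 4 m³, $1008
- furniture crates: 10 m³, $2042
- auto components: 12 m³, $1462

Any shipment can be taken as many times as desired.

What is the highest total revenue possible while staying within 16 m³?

Best packing: 2×ceramic tiles + cable drums — 16 m³, 4158 total.

4158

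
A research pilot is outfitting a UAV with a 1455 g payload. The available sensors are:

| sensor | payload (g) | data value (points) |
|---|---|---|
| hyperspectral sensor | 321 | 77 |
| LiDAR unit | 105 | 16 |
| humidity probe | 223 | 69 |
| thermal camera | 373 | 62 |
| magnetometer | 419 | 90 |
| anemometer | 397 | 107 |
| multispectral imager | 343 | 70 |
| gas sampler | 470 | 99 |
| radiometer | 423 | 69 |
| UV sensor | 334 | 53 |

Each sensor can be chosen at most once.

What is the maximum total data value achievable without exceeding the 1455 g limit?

Filling by ratio: hyperspectral sensor + humidity probe + magnetometer + anemometer for 343, with 95 g left unused.
Replace magnetometer with gas sampler: the trade gains 9 net, giving 352 at 1411 g.
No other feasible combination exceeds 352.

352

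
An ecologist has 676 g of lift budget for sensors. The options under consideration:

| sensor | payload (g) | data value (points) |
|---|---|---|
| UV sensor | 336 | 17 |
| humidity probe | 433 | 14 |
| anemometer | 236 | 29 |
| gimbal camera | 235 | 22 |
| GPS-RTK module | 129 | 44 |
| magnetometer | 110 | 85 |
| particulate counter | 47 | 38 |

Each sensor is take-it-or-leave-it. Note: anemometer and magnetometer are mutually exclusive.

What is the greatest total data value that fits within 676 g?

189

By data value per g: particulate counter 0.81, magnetometer 0.77, GPS-RTK module 0.34 lead.
Best packing: gimbal camera + GPS-RTK module + magnetometer + particulate counter — 521 g, 189 total.
Runner-up UV sensor + GPS-RTK module + magnetometer + particulate counter tops out at 184.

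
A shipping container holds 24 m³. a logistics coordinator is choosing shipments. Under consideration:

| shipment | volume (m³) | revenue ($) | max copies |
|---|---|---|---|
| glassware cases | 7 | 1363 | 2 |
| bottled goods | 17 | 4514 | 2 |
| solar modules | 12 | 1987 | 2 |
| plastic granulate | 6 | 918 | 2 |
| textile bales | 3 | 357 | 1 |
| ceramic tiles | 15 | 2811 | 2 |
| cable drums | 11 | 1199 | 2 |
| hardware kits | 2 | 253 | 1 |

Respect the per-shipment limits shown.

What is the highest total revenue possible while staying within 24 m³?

Best packing: glassware cases + bottled goods — 24 m³, 5877 total.
Every other selection either busts 24 m³ or exceeds an availability limit or fails to beat 5877.

5877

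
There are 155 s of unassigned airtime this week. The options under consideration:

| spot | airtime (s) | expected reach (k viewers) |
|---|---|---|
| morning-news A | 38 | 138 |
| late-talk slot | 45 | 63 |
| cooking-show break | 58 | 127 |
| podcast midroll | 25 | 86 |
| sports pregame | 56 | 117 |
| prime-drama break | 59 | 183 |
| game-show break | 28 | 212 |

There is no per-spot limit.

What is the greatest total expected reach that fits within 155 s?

Ranking by ratio (expected reach/s): game-show break 7.57, morning-news A 3.63, podcast midroll 3.44.
Best packing: 5×game-show break — 140 s, 1060 total.

1060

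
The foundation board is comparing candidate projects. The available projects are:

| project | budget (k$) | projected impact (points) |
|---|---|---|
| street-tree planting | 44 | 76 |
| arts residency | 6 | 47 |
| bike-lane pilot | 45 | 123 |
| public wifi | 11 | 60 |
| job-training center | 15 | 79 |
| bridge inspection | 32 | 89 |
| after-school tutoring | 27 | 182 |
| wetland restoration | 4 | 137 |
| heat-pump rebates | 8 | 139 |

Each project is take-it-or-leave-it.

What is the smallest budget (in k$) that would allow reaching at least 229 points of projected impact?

Need the lightest bundle worth ≥ 229.
Taking wetland restoration + heat-pump rebates gives 276 (≥ 229) for 12 k$.
Any bundle with less than 12 k$ falls short of 229.

12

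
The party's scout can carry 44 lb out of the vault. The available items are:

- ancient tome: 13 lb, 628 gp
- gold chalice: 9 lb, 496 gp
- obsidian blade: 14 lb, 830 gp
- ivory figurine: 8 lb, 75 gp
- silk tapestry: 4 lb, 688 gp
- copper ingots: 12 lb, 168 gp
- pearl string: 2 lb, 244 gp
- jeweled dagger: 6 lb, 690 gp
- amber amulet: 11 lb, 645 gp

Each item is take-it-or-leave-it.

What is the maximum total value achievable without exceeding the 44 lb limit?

3349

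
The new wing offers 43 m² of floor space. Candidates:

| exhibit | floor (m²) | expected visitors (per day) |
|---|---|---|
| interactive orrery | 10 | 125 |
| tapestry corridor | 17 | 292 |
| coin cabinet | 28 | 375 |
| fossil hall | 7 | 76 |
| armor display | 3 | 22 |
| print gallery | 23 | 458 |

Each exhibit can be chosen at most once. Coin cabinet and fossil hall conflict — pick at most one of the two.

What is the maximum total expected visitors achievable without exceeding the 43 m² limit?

By expected visitors per m²: print gallery 19.91, tapestry corridor 17.18, coin cabinet 13.39, interactive orrery 12.50 lead.
Taking tapestry corridor + armor display + print gallery: 43 m² used, 772 in expected visitors.

772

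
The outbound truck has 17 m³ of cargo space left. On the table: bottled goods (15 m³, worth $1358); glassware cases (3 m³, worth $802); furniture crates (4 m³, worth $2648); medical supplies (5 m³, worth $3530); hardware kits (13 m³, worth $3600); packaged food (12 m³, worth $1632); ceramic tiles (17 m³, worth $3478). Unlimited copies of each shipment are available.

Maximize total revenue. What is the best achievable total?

11474

A density-first pass picks 3×medical supplies — 10590 at 15 m³.
The 10 m³ tied up in 2×medical supplies is better spent on 3×furniture crates — total rises to 11474 (17 m³).
Every other selection either busts 17 m³ or fails to beat 11474.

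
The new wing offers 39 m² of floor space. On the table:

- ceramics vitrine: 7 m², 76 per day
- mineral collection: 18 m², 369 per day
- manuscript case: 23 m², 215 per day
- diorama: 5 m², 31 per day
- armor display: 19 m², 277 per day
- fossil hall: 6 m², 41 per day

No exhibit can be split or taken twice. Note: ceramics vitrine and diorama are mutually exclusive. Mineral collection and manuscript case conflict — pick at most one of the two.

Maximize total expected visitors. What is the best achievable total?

Ranking by ratio (expected visitors/m²): mineral collection 20.50, armor display 14.58, ceramics vitrine 10.86.
Mineral collection + armor display uses 37 of the 39 m² and totals 646.

646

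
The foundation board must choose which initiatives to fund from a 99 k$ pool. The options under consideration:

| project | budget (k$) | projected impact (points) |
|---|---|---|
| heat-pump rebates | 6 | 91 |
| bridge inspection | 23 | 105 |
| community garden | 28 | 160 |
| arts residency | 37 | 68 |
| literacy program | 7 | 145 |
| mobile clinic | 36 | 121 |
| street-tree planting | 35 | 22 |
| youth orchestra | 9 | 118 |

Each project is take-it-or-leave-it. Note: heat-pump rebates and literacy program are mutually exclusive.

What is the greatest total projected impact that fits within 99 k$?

By projected impact per k$: literacy program 20.71, heat-pump rebates 15.17, youth orchestra 13.11 lead.
Taking community garden + literacy program + mobile clinic + youth orchestra: 80 k$ used, 544 in projected impact.
The closest alternative, bridge inspection + community garden + literacy program + mobile clinic, reaches only 531.

544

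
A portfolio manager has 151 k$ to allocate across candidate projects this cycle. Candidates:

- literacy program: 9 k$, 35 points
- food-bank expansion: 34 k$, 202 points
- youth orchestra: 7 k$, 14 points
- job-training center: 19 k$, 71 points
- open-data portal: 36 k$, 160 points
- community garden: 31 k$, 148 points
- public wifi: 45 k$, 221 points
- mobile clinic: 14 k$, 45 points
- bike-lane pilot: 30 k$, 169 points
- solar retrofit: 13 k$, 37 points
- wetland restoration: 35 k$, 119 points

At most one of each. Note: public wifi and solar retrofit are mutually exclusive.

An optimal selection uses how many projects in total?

5

Best achievable projected impact is 775.
For example literacy program + food-bank expansion + community garden + public wifi + bike-lane pilot achieves it, using 149 k$.
Any selection reaching 775 contains exactly 5 projects.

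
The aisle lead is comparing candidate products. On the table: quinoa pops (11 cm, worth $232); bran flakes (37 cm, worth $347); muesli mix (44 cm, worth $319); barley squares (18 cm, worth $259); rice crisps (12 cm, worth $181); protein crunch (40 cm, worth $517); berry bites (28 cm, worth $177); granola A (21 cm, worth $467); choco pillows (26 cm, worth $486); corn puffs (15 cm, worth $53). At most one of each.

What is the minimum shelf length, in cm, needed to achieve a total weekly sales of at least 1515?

Minimise cm subject to total weekly sales ≥ 1515.
quinoa pops + barley squares + rice crisps + granola A + choco pillows: 1625 weekly sales at 88 cm.
Below 88 cm the best achievable stays under 1515.

88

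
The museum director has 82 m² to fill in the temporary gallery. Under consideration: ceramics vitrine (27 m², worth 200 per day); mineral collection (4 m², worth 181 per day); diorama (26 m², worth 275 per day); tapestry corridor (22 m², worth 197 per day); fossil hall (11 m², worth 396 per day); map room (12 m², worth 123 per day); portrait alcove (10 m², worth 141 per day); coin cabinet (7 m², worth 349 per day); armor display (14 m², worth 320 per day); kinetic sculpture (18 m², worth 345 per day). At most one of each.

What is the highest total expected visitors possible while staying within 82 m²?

1866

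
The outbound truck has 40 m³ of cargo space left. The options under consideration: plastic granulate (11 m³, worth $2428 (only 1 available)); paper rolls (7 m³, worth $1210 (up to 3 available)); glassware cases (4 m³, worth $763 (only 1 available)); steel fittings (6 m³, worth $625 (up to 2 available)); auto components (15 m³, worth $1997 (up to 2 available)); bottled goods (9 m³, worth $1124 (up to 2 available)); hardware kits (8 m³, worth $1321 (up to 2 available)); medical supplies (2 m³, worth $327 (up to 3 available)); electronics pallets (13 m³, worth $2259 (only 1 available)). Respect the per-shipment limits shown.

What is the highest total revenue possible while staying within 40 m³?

The ratio heuristic lands on plastic granulate + paper rolls + glassware cases + 2×medical supplies + electronics pallets (7314) but leaves 1 m³ idle.
Replace electronics pallets with 2×paper rolls: the trade gains 161 net, giving 7475 at 40 m³.
That's the maximum — no swap from here does better than 7475.

7475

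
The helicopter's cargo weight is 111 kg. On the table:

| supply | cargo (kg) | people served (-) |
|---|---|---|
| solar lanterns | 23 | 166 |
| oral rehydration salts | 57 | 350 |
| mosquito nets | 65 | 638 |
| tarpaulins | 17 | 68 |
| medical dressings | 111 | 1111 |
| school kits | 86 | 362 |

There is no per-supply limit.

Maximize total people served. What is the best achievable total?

1111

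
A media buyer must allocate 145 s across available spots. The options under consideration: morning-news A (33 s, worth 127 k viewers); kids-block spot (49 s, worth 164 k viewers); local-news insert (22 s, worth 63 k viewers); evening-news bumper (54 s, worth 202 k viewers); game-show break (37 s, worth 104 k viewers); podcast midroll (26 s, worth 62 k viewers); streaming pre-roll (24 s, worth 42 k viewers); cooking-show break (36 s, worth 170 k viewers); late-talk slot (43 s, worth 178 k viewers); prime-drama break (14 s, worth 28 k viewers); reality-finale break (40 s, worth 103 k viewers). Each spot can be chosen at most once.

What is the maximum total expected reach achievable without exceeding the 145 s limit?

The ratio heuristic lands on morning-news A + local-news insert + cooking-show break + late-talk slot (538) but leaves 11 s idle.
The 43 s tied up in late-talk slot is better spent on evening-news bumper — total rises to 562 (145 s).

562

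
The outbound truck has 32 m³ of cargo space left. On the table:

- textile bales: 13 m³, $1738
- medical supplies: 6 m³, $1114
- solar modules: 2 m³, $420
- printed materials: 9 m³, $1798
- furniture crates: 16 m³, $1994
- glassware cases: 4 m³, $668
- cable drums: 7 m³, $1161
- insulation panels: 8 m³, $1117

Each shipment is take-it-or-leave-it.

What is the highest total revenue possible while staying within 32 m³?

Greedy by ratio would take medical supplies + solar modules + printed materials + glassware cases + cable drums: 28 m³ used, total 5161.
Replace glassware cases with insulation panels: the trade gains 449 net, giving 5610 at 32 m³.
The closest alternative, textile bales + medical supplies + printed materials + glassware cases, reaches only 5318.

5610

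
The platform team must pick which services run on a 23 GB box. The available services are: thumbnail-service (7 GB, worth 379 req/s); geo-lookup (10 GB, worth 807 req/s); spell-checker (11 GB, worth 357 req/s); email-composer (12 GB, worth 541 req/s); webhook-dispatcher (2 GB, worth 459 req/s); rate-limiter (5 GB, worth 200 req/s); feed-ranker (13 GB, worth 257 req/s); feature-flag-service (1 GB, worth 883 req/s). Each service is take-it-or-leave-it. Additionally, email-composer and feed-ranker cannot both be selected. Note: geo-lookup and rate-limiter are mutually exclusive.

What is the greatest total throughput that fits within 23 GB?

2528

Ranking by ratio (throughput/GB): feature-flag-service 883.00, webhook-dispatcher 229.50, geo-lookup 80.70, thumbnail-service 54.14.
Thumbnail-service + geo-lookup + webhook-dispatcher + feature-flag-service uses 20 of the 23 GB and totals 2528.
No other feasible combination exceeds 2528.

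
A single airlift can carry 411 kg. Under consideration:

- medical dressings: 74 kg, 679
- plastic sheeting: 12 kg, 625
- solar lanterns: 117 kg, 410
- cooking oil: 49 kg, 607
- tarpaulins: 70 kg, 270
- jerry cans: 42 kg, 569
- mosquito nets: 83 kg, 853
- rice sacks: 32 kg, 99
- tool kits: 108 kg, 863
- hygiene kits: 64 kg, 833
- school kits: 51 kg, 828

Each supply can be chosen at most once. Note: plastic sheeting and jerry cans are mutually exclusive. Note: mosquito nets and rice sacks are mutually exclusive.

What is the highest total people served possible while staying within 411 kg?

Medical dressings + plastic sheeting + cooking oil + tarpaulins + mosquito nets + hygiene kits + school kits uses 403 of the 411 kg and totals 4695.

4695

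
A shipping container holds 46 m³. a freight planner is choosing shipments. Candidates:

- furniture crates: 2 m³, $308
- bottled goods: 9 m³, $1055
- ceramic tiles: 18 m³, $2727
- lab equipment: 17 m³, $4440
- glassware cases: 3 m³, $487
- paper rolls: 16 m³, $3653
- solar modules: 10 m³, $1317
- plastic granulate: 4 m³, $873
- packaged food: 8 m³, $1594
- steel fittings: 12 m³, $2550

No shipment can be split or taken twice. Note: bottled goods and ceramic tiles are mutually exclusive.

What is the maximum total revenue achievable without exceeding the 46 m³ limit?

Greedy by ratio would take lab equipment + paper rolls + plastic granulate + packaged food: 45 m³ used, total 10560.
Dropping plastic granulate and packaged food frees 12 m³; slotting in steel fittings (12 m³) lifts the total to 10643 at 45 m³.

10643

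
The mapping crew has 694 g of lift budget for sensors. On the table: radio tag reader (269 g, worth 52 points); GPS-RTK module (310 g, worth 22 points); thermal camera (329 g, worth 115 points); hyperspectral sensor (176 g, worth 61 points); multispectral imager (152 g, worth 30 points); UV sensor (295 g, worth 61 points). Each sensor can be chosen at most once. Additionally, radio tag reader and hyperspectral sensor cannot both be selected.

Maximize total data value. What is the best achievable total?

Density check — thermal camera 0.35, hyperspectral sensor 0.35, UV sensor 0.21 are the best per g.
Thermal camera + hyperspectral sensor + multispectral imager uses 657 of the 694 g and totals 206.
Every other selection either busts 694 g or breaks a pairing rule or fails to beat 206.

206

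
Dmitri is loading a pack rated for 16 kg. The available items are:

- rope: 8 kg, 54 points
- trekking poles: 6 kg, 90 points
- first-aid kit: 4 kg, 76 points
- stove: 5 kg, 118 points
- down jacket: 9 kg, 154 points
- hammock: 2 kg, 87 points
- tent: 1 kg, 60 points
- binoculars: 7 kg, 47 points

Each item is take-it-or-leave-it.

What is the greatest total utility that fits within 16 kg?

377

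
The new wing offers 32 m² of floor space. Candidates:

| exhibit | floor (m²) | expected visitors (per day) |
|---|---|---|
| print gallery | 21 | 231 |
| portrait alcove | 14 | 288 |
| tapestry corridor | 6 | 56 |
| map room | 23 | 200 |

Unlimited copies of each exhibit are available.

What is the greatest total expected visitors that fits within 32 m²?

The ratio ordering already packs tightly: 2×portrait alcove, 28 m², 576.

576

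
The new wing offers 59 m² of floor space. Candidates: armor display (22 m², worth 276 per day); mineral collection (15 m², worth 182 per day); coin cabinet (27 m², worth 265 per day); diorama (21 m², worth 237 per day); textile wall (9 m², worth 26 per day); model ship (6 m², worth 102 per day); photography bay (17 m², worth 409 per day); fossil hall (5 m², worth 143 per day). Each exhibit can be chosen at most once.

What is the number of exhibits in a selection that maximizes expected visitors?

4

Best achievable expected visitors is 1010.
armor display + mineral collection + photography bay + fossil hall hits 1010 at 59 m².
Every optimal selection uses 4 exhibits.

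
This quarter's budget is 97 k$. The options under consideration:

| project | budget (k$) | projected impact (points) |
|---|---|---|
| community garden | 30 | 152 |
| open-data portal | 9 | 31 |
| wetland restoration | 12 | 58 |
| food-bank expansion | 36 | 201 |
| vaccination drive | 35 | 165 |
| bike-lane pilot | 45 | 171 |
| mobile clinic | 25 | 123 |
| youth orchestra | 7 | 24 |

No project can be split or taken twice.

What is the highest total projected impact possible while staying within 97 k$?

Filling by ratio: community garden + food-bank expansion + mobile clinic for 476, with 6 k$ left unused.
The 30 k$ tied up in community garden is better spent on vaccination drive — total rises to 489 (96 k$).
An exhaustive check of the 256 subsets confirms 489.

489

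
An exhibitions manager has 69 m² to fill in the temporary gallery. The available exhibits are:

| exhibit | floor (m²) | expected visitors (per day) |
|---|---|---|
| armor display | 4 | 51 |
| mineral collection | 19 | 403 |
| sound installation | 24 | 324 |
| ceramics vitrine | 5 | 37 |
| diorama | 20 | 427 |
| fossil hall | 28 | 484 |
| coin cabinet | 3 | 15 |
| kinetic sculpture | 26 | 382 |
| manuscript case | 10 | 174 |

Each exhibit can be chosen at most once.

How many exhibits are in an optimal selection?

Optimal total is 1314.
mineral collection + diorama + fossil hall hits 1314 at 67 m².
Every optimal selection uses 3 exhibits.

3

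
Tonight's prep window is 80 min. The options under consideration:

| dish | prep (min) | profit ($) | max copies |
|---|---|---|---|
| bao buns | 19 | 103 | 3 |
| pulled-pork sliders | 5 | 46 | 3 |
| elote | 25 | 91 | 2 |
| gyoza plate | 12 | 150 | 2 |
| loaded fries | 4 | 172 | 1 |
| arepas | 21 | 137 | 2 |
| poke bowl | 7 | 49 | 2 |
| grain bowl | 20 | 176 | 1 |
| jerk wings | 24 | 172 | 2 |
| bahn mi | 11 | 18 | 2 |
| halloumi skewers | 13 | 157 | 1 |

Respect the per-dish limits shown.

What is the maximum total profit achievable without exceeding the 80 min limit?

Ranking by ratio (profit/min): loaded fries 43.00, gyoza plate 12.50, halloumi skewers 12.08, pulled-pork sliders 9.20.
Greedy by ratio would take 3×pulled-pork sliders + 2×gyoza plate + loaded fries + grain bowl + halloumi skewers: 76 min used, total 943.
The 10 min tied up in 2×pulled-pork sliders is better spent on 2×poke bowl — total rises to 949 (80 min).
No other feasible combination exceeds 949.

949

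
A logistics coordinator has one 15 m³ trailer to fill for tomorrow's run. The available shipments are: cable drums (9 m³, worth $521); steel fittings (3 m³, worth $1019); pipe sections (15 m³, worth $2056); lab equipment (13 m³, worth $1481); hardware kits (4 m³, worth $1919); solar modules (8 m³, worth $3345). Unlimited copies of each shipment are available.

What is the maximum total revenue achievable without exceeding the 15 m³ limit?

6776

Steel fittings + 3×hardware kits uses 15 of the 15 m³ and totals 6776.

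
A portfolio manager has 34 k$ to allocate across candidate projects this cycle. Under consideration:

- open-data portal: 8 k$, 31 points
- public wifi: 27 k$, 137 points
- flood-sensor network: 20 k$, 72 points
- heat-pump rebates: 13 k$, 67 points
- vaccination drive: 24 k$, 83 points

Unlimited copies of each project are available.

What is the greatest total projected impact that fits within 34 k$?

165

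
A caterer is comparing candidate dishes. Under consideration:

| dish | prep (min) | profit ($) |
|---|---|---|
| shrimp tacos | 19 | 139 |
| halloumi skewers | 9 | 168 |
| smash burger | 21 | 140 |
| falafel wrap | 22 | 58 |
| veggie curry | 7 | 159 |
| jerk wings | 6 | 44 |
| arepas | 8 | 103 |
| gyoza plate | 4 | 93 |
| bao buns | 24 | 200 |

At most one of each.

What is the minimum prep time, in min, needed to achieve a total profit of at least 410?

Need the lightest bundle worth ≥ 410.
Taking halloumi skewers + veggie curry + gyoza plate gives 420 (≥ 410) for 20 min.
Below 20 min the best achievable stays under 410.

20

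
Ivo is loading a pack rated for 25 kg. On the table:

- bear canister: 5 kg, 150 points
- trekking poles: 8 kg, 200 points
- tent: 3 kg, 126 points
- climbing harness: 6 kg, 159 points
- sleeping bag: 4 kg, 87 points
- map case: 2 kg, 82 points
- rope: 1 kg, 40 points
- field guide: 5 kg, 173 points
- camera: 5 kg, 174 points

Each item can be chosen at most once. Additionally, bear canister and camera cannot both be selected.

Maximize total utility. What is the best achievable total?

Tent + climbing harness + sleeping bag + map case + field guide + camera uses 25 of the 25 kg and totals 801.
The closest alternative, trekking poles + tent + map case + rope + field guide + camera, reaches only 795.

801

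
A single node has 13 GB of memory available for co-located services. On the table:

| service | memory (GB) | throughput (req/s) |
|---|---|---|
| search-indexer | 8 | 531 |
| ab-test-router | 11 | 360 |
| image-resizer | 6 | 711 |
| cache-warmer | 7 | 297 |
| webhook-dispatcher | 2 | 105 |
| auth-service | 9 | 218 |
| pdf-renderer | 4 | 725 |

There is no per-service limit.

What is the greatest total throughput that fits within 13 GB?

2175

Taking 3×pdf-renderer: 12 GB used, 2175 in throughput.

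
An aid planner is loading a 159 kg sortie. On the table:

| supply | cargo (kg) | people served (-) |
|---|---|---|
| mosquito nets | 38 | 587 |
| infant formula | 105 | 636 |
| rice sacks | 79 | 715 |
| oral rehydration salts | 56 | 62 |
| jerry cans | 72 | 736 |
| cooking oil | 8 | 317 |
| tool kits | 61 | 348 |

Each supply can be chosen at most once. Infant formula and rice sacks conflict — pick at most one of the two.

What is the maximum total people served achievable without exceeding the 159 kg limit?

1768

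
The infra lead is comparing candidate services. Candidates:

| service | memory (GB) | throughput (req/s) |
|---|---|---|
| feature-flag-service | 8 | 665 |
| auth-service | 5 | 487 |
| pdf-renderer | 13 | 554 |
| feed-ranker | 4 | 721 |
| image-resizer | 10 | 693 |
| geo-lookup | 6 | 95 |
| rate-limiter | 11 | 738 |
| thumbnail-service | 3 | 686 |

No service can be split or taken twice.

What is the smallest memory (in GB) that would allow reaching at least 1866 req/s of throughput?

12

Need the lightest bundle worth ≥ 1866.
auth-service + feed-ranker + thumbnail-service: 1894 throughput at 12 GB.
No combination under 12 GB hits 1866.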